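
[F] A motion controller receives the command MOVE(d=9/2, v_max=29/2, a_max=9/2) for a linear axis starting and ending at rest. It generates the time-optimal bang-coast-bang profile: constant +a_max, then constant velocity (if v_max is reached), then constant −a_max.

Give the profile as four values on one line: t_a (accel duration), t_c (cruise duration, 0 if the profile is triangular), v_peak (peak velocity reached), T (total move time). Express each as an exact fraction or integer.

vₘ²/aₘ = (29/2)²/(9/2) = 841/18
9/2 < 841/18 so t_c = 0
v_peak = √(9/2·9/2) = √(81/4) = 9/2
t_a = (9/2)/(9/2) = 1; t_c = 0
T = 2·1 = 2

t_a=1 t_c=0 v_peak=9/2 T=2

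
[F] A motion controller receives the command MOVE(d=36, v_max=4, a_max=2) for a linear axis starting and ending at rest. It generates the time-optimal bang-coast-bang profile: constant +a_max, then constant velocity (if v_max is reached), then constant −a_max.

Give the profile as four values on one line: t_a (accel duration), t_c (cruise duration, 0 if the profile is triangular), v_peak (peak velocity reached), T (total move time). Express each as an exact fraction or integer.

t_a=2 t_c=7 v_peak=4 T=11

(v_max)²/a_max = 4²/2 = 8
36 ≥ 8 ⇒ cruise phase
t_a = 4/2 = 2; v_peak = 4
d_cruise = 36 − 8 = 28; t_c = 28/4 = 7
T = 2·2 + 7 = 11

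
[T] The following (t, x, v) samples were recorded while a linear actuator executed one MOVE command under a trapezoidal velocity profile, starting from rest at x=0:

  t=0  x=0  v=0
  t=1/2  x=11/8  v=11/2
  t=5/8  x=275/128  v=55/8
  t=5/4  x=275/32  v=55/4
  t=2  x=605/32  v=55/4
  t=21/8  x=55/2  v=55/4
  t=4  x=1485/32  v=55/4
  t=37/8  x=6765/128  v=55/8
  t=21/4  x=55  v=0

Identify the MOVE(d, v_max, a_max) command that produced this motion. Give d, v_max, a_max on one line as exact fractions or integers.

final state: t=21/4, x=55, v=0 → d = 55
a_max = (11/2−0)/(1/2−0) = 11
max v = 55/4 over t∈[5/4,4] → v_max = 55/4
check: 55/4·(5/4+11/4) = 55 ✓

d=55 v_max=55/4 a_max=11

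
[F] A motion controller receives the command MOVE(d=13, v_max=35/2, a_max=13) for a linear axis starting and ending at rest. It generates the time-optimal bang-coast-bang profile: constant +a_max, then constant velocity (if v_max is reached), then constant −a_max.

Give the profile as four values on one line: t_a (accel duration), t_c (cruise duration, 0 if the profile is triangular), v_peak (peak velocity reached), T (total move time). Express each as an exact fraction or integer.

(v_max)²/a_max = (35/2)²/13 = 1225/52
13 < 1225/52 → triangular
v_peak = √(13·13) = √169 = 13
t_a = 13/13 = 1; t_c = 0
T = 2·1 = 2

t_a=1 t_c=0 v_peak=13 T=2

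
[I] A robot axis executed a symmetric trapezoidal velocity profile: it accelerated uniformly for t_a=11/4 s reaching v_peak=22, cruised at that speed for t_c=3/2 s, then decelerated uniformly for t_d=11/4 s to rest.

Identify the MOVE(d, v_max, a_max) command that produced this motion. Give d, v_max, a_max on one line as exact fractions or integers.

d=187/2 v_max=22 a_max=8

a_max = 22/(11/4) = 8
d_a = ½·22·11/4 = 121/4; d_c = 22·3/2 = 33
d = 2·121/4 + 33 = 187/2
t_c = 3/2 > 0 → v_max = v_peak = 22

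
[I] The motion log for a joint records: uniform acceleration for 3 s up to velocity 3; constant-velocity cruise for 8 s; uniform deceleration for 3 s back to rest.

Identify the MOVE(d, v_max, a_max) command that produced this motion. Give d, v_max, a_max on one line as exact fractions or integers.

a_max = 3/3 = 1
d_a = ½·3·3 = 9/2; d_c = 3·8 = 24
d = 2·9/2 + 24 = 33
t_c = 8 > 0 → v_max = v_peak = 3

d=33 v_max=3 a_max=1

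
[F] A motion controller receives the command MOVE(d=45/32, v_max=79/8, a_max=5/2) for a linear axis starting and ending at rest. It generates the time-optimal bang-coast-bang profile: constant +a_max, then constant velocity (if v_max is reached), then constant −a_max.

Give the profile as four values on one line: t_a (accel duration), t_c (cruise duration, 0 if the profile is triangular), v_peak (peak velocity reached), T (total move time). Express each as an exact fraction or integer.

t_a=3/4 t_c=0 v_peak=15/8 T=3/2

v_max²/a_max = (79/8)²/(5/2) = 6241/160
45/32 < 6241/160 ⇒ no cruise
v_peak = √(45/32·5/2) = √(225/64) = 15/8
t_a = (15/8)/(5/2) = 3/4; t_c = 0
T = 2·3/4 = 3/2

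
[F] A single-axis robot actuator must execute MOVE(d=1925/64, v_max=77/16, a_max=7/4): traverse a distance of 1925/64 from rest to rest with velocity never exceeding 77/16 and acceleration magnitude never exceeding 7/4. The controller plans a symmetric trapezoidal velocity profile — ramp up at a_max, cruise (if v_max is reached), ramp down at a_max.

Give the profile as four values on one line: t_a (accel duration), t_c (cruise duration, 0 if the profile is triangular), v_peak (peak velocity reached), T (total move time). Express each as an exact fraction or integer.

vₘ²/aₘ = (77/16)²/(7/4) = 847/64
1925/64 ≥ 847/64 so v_max reached
t_a = (77/16)/(7/4) = 11/4; v_peak = 77/16
d_cruise = 1925/64 − 847/64 = 539/32; t_c = (539/32)/(77/16) = 7/2
T = 2·11/4 + 7/2 = 9

t_a=11/4 t_c=7/2 v_peak=77/16 T=9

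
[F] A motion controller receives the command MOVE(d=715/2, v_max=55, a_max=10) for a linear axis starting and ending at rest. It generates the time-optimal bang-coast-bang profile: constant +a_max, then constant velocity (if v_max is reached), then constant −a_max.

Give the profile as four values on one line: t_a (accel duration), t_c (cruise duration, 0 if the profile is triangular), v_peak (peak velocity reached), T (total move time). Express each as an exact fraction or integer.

(v_max)²/a_max = 55²/10 = 605/2
715/2 ≥ 605/2 so v_max reached
t_a = 55/10 = 11/2; v_peak = 55
d_cruise = 715/2 − 605/2 = 55; t_c = 55/55 = 1
T = 2·11/2 + 1 = 12

t_a=11/2 t_c=1 v_peak=55 T=12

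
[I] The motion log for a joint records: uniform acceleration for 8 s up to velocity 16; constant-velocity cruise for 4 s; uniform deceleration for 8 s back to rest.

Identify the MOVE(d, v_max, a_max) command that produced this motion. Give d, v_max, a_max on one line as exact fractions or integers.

a_max = 16/8 = 2
d_a = ½·16·8 = 64; d_c = 16·4 = 64
d = 2·64 + 64 = 192
t_c = 4 > 0 so v_max = 16

d=192 v_max=16 a_max=2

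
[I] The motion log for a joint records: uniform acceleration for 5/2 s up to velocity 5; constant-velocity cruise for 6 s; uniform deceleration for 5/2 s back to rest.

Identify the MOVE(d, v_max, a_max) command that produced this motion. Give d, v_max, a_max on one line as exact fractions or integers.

a_max = 5/(5/2) = 2
d_a = ½·5·5/2 = 25/4; d_c = 5·6 = 30
d = 2·25/4 + 30 = 85/2
t_c = 6 > 0 ⇒ limit active, v_max = 5

d=85/2 v_max=5 a_max=2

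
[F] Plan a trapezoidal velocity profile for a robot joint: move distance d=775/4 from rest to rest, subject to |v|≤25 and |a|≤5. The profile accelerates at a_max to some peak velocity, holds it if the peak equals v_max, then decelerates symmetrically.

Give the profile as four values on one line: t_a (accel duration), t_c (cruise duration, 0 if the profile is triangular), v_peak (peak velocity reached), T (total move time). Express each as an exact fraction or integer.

t_a=5 t_c=11/4 v_peak=25 T=51/4

(v_max)²/a_max = 25²/5 = 125
775/4 ≥ 125 ⇒ cruise phase
t_a = 25/5 = 5; v_peak = 25
d_cruise = 775/4 − 125 = 275/4; t_c = (275/4)/25 = 11/4
T = 2·5 + 11/4 = 51/4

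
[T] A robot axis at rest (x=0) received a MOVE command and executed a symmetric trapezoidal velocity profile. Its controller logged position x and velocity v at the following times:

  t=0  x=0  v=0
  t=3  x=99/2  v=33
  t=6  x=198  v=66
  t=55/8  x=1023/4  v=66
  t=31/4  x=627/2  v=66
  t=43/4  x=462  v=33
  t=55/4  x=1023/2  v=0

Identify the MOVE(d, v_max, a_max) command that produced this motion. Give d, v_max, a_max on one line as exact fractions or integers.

d=1023/2 v_max=66 a_max=11

final state: t=55/4, x=1023/2, v=0 → d = 1023/2
a_max = (33−0)/(3−0) = 11
max v = 66 over t∈[6,31/4] → v_max = 66
check: 66·(6+7/4) = 1023/2 ✓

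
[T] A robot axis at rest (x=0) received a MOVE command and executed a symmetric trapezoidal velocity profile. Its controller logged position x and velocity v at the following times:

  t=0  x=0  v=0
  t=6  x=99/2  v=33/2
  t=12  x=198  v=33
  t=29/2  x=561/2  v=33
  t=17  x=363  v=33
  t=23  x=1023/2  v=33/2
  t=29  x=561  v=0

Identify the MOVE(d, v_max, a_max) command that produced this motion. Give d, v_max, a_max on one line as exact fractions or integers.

d=561 v_max=33 a_max=11/4

final state: t=29, x=561, v=0 → d = 561
a_max = (33/2−0)/(6−0) = 11/4
max v = 33 over t∈[12,17] → v_max = 33
check: 33·(12+5) = 561 ✓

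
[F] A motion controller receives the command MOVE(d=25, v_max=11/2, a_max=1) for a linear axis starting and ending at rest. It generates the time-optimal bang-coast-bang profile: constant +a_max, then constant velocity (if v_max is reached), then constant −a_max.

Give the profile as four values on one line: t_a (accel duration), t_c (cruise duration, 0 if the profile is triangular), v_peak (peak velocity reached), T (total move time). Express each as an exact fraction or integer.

t_a=5 t_c=0 v_peak=5 T=10

v_max²/a_max = (11/2)²/1 = 121/4
25 < 121/4 so t_c = 0
v_peak = √(25·1) = √25 = 5
t_a = 5/1 = 5; t_c = 0
T = 2·5 = 10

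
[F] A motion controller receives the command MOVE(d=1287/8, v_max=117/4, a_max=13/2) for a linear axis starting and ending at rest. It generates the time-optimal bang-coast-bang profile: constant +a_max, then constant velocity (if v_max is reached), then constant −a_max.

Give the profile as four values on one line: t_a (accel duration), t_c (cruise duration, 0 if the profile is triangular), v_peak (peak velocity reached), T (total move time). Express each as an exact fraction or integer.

t_a=9/2 t_c=1 v_peak=117/4 T=10

v_max²/a_max = (117/4)²/(13/2) = 1053/8
1287/8 ≥ 1053/8 → trapezoidal
t_a = (117/4)/(13/2) = 9/2; v_peak = 117/4
d_cruise = 1287/8 − 1053/8 = 117/4; t_c = (117/4)/(117/4) = 1
T = 2·9/2 + 1 = 10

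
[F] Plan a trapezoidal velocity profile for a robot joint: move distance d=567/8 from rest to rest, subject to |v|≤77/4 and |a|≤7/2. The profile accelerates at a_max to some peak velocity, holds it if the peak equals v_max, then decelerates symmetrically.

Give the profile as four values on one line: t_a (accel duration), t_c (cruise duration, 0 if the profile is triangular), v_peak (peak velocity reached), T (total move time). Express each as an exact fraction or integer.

vₘ²/aₘ = (77/4)²/(7/2) = 847/8
567/8 < 847/8 so t_c = 0
v_peak = √(567/8·7/2) = √(3969/16) = 63/4
t_a = (63/4)/(7/2) = 9/2; t_c = 0
T = 2·9/2 = 9

t_a=9/2 t_c=0 v_peak=63/4 T=9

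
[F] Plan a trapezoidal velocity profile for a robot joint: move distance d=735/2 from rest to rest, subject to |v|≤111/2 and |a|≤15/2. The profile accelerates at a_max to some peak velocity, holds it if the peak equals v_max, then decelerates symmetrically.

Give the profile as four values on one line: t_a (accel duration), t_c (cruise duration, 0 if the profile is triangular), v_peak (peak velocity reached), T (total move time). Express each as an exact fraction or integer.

t_a=7 t_c=0 v_peak=105/2 T=14

vₘ²/aₘ = (111/2)²/(15/2) = 4107/10
735/2 < 4107/10 ⇒ no cruise
v_peak = √(735/2·15/2) = √(11025/4) = 105/2
t_a = (105/2)/(15/2) = 7; t_c = 0
T = 2·7 = 14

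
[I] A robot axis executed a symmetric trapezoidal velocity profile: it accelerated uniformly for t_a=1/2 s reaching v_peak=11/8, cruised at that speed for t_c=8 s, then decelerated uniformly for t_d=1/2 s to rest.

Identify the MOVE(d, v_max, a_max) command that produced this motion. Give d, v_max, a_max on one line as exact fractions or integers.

d=187/16 v_max=11/8 a_max=11/4

a_max = (11/8)/(1/2) = 11/4
d_a = ½·11/8·1/2 = 11/32; d_c = 11/8·8 = 11
d = 2·11/32 + 11 = 187/16
t_c = 8 > 0 → v_max = v_peak = 11/8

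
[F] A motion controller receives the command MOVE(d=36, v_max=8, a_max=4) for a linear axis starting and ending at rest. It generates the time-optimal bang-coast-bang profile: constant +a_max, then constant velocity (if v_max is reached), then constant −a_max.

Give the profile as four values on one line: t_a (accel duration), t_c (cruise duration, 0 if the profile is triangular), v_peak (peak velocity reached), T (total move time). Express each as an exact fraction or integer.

v_max²/a_max = 8²/4 = 16
36 ≥ 16 so v_max reached
t_a = 8/4 = 2; v_peak = 8
d_cruise = 36 − 16 = 20; t_c = 20/8 = 5/2
T = 2·2 + 5/2 = 13/2

t_a=2 t_c=5/2 v_peak=8 T=13/2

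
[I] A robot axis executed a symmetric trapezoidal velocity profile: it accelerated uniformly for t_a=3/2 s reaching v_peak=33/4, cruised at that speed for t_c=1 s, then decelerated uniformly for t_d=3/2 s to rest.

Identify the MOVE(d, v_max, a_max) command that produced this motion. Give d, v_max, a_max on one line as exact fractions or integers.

d=165/8 v_max=33/4 a_max=11/2

a_max = (33/4)/(3/2) = 11/2
d_a = ½·33/4·3/2 = 99/16; d_c = 33/4·1 = 33/4
d = 2·99/16 + 33/4 = 165/8
t_c = 1 > 0 → v_max = v_peak = 33/4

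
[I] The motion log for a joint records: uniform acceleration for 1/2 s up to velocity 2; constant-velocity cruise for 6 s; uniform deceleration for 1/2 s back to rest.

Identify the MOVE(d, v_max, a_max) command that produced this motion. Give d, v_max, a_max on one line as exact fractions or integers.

d=13 v_max=2 a_max=4

a_max = 2/(1/2) = 4
d_a = ½·2·1/2 = 1/2; d_c = 2·6 = 12
d = 2·1/2 + 12 = 13
t_c = 6 > 0 so v_max = 2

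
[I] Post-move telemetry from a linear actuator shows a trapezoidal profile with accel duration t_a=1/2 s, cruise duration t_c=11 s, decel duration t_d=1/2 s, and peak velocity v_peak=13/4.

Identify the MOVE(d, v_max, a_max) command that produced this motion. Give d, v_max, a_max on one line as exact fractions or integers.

a_max = (13/4)/(1/2) = 13/2
d_a = ½·13/4·1/2 = 13/16; d_c = 13/4·11 = 143/4
d = 2·13/16 + 143/4 = 299/8
t_c = 11 > 0 → v_max = v_peak = 13/4

d=299/8 v_max=13/4 a_max=13/2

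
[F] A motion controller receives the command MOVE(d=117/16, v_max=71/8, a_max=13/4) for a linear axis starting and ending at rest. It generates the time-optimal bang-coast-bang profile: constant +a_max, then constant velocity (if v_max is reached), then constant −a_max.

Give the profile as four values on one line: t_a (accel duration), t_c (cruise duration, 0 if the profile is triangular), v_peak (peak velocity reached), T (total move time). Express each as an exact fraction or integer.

t_a=3/2 t_c=0 v_peak=39/8 T=3

vₘ²/aₘ = (71/8)²/(13/4) = 5041/208
117/16 < 5041/208 → triangular
v_peak = √(117/16·13/4) = √(1521/64) = 39/8
t_a = (39/8)/(13/4) = 3/2; t_c = 0
T = 2·3/2 = 3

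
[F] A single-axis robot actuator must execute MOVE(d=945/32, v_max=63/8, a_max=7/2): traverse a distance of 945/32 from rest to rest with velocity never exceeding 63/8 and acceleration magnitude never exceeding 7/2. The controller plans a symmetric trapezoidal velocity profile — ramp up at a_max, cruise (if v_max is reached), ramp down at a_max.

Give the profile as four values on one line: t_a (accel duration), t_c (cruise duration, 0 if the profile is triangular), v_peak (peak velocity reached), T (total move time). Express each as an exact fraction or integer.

v_max²/a_max = (63/8)²/(7/2) = 567/32
945/32 ≥ 567/32 ⇒ cruise phase
t_a = (63/8)/(7/2) = 9/4; v_peak = 63/8
d_cruise = 945/32 − 567/32 = 189/16; t_c = (189/16)/(63/8) = 3/2
T = 2·9/4 + 3/2 = 6

t_a=9/4 t_c=3/2 v_peak=63/8 T=6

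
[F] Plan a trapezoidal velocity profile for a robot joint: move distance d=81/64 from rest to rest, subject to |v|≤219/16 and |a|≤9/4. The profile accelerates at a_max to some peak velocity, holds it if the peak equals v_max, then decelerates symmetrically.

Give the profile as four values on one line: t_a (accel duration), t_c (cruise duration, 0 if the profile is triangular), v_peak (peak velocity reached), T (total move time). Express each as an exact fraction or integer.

v_max²/a_max = (219/16)²/(9/4) = 5329/64
81/64 < 5329/64 → triangular
v_peak = √(81/64·9/4) = √(729/256) = 27/16
t_a = (27/16)/(9/4) = 3/4; t_c = 0
T = 2·3/4 = 3/2

t_a=3/4 t_c=0 v_peak=27/16 T=3/2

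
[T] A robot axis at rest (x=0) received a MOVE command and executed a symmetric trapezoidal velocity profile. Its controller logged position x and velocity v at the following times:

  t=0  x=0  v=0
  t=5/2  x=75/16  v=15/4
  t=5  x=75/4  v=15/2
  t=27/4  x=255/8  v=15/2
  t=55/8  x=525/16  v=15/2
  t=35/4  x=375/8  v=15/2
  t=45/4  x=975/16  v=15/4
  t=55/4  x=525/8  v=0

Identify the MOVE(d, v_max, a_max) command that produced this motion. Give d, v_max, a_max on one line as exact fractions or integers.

d=525/8 v_max=15/2 a_max=3/2

final state: t=55/4, x=525/8, v=0 → d = 525/8
a_max = (15/4−0)/(5/2−0) = 3/2
max v = 15/2 over t∈[5,35/4] → v_max = 15/2
check: 15/2·(5+15/4) = 525/8 ✓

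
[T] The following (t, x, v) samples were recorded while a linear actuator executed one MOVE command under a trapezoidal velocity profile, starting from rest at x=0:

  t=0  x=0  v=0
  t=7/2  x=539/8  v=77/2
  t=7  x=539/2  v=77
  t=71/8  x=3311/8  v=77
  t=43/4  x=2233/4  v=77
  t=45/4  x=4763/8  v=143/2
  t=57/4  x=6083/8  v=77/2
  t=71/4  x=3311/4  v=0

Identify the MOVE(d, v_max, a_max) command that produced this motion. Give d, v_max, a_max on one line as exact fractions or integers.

d=3311/4 v_max=77 a_max=11

final state: t=71/4, x=3311/4, v=0 → d = 3311/4
a_max = (77/2−0)/(7/2−0) = 11
max v = 77 over t∈[7,43/4] → v_max = 77
check: 77·(7+15/4) = 3311/4 ✓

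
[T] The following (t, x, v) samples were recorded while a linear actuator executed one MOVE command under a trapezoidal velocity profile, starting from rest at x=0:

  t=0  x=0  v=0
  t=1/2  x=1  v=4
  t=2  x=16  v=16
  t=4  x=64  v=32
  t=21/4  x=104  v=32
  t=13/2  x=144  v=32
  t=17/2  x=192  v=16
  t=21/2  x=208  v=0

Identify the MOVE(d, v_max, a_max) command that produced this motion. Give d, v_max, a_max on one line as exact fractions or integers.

d=208 v_max=32 a_max=8

final state: t=21/2, x=208, v=0 → d = 208
a_max = (4−0)/(1/2−0) = 8
max v = 32 over t∈[4,13/2] → v_max = 32
check: 32·(4+5/2) = 208 ✓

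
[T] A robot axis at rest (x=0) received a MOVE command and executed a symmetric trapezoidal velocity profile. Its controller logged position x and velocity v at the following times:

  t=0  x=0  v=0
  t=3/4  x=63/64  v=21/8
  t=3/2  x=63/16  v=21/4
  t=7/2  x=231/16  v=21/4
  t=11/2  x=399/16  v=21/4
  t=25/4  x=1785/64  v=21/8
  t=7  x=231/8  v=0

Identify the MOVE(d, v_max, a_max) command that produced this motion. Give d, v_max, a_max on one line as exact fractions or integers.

final state: t=7, x=231/8, v=0 → d = 231/8
a_max = (21/8−0)/(3/4−0) = 7/2
max v = 21/4 over t∈[3/2,11/2] → v_max = 21/4
check: 21/4·(3/2+4) = 231/8 ✓

d=231/8 v_max=21/4 a_max=7/2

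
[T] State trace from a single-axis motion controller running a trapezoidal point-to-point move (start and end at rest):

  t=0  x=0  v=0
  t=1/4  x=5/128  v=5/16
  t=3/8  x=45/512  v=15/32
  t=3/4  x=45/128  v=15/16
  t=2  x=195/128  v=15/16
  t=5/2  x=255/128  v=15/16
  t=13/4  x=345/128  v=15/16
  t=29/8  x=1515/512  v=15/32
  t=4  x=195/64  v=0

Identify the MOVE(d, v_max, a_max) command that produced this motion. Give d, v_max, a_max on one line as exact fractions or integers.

final state: t=4, x=195/64, v=0 → d = 195/64
a_max = (5/16−0)/(1/4−0) = 5/4
max v = 15/16 over t∈[3/4,13/4] → v_max = 15/16
check: 15/16·(3/4+5/2) = 195/64 ✓

d=195/64 v_max=15/16 a_max=5/4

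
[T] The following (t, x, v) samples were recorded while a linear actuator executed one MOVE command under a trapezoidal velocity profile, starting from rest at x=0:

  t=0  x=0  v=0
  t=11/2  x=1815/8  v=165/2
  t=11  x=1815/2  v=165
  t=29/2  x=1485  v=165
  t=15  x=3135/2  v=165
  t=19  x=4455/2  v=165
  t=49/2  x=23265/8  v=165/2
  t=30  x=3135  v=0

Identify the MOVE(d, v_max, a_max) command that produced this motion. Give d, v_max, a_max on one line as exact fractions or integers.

final state: t=30, x=3135, v=0 → d = 3135
a_max = (165/2−0)/(11/2−0) = 15
max v = 165 over t∈[11,19] → v_max = 165
check: 165·(11+8) = 3135 ✓

d=3135 v_max=165 a_max=15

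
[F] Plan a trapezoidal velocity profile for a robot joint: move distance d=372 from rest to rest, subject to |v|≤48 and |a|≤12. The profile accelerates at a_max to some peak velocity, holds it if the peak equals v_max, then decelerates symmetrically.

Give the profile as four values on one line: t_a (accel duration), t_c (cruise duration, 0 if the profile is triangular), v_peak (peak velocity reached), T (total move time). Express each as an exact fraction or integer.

vₘ²/aₘ = 48²/12 = 192
372 ≥ 192 ⇒ cruise phase
t_a = 48/12 = 4; v_peak = 48
d_cruise = 372 − 192 = 180; t_c = 180/48 = 15/4
T = 2·4 + 15/4 = 47/4

t_a=4 t_c=15/4 v_peak=48 T=47/4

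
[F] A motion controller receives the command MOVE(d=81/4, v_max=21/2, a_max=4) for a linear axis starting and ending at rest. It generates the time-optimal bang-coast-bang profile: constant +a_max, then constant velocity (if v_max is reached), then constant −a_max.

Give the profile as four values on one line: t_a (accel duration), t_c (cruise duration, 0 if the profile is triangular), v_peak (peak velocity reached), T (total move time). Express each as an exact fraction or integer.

t_a=9/4 t_c=0 v_peak=9 T=9/2

vₘ²/aₘ = (21/2)²/4 = 441/16
81/4 < 441/16 → triangular
v_peak = √(81/4·4) = √81 = 9
t_a = 9/4; t_c = 0
T = 2·9/4 = 9/2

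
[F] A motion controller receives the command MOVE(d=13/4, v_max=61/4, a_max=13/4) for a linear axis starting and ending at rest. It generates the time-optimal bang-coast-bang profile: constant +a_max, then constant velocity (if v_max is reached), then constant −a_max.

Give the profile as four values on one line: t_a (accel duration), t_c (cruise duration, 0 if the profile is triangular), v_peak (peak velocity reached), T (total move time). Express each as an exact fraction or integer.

t_a=1 t_c=0 v_peak=13/4 T=2

(v_max)²/a_max = (61/4)²/(13/4) = 3721/52
13/4 < 3721/52 ⇒ no cruise
v_peak = √(13/4·13/4) = √(169/16) = 13/4
t_a = (13/4)/(13/4) = 1; t_c = 0
T = 2·1 = 2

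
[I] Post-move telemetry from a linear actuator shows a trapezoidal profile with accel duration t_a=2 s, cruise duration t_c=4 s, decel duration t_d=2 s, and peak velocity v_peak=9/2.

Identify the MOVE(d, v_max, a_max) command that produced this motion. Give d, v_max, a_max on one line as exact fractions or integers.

d=27 v_max=9/2 a_max=9/4

a_max = (9/2)/2 = 9/4
d_a = ½·9/2·2 = 9/2; d_c = 9/2·4 = 18
d = 2·9/2 + 18 = 27
t_c = 4 > 0 so v_max = 9/2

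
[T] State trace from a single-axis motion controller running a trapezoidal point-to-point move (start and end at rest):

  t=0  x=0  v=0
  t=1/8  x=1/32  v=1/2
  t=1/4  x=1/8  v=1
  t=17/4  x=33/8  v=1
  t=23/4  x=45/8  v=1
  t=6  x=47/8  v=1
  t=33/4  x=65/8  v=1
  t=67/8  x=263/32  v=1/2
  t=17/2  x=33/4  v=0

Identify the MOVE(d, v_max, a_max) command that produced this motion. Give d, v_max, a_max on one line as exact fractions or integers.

d=33/4 v_max=1 a_max=4

final state: t=17/2, x=33/4, v=0 → d = 33/4
a_max = (1/2−0)/(1/8−0) = 4
max v = 1 over t∈[1/4,33/4] → v_max = 1
check: 1·(1/4+8) = 33/4 ✓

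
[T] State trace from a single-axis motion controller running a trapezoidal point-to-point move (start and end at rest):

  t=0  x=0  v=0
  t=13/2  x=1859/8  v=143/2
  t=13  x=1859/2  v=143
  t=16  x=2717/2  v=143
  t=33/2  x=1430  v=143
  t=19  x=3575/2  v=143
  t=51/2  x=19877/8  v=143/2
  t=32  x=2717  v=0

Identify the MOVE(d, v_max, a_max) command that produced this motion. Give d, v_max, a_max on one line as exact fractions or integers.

final state: t=32, x=2717, v=0 → d = 2717
a_max = (143/2−0)/(13/2−0) = 11
max v = 143 over t∈[13,19] → v_max = 143
check: 143·(13+6) = 2717 ✓

d=2717 v_max=143 a_max=11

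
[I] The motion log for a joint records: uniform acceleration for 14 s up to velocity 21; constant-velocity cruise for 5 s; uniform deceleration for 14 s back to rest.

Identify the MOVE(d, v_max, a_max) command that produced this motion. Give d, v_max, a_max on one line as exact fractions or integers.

d=399 v_max=21 a_max=3/2

a_max = 21/14 = 3/2
d_a = ½·21·14 = 147; d_c = 21·5 = 105
d = 2·147 + 105 = 399
t_c = 5 > 0 ⇒ limit active, v_max = 21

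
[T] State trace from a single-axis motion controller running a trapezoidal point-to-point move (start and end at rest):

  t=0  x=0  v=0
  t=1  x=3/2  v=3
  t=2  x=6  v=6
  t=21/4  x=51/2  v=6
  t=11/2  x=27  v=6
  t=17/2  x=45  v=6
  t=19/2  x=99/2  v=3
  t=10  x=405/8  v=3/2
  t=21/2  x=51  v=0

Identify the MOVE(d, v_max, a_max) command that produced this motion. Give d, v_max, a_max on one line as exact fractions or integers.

d=51 v_max=6 a_max=3

final state: t=21/2, x=51, v=0 → d = 51
a_max = (3−0)/(1−0) = 3
max v = 6 over t∈[2,17/2] → v_max = 6
check: 6·(2+13/2) = 51 ✓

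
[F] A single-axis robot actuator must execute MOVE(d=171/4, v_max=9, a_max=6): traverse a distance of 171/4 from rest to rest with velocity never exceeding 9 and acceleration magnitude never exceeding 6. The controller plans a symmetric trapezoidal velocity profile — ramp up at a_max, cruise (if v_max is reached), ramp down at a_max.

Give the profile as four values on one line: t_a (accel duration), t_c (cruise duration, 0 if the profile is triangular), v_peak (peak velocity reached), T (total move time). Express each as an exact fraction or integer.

vₘ²/aₘ = 9²/6 = 27/2
171/4 ≥ 27/2 → trapezoidal
t_a = 9/6 = 3/2; v_peak = 9
d_cruise = 171/4 − 27/2 = 117/4; t_c = (117/4)/9 = 13/4
T = 2·3/2 + 13/4 = 25/4

t_a=3/2 t_c=13/4 v_peak=9 T=25/4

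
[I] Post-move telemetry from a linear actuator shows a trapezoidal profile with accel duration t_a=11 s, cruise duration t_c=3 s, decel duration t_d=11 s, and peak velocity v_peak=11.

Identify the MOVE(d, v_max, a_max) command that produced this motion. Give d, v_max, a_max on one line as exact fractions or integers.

a_max = 11/11 = 1
d_a = ½·11·11 = 121/2; d_c = 11·3 = 33
d = 2·121/2 + 33 = 154
t_c = 3 > 0 ⇒ limit active, v_max = 11

d=154 v_max=11 a_max=1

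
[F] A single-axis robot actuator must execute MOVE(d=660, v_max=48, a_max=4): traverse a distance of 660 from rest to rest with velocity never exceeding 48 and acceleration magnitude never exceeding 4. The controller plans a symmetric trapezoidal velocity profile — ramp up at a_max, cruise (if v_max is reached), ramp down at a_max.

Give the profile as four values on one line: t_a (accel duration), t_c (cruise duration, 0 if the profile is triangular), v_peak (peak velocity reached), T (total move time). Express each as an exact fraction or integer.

vₘ²/aₘ = 48²/4 = 576
660 ≥ 576 so v_max reached
t_a = 48/4 = 12; v_peak = 48
d_cruise = 660 − 576 = 84; t_c = 84/48 = 7/4
T = 2·12 + 7/4 = 103/4

t_a=12 t_c=7/4 v_peak=48 T=103/4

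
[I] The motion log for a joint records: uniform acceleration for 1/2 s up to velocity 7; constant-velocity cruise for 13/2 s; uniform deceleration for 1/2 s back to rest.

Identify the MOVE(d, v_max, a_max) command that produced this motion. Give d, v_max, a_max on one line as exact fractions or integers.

d=49 v_max=7 a_max=14

a_max = 7/(1/2) = 14
d_a = ½·7·1/2 = 7/4; d_c = 7·13/2 = 91/2
d = 2·7/4 + 91/2 = 49
t_c = 13/2 > 0 so v_max = 7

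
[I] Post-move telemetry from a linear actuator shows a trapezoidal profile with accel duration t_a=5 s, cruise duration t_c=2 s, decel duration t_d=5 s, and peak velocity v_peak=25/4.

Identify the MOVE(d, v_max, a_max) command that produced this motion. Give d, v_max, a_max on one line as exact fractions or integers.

d=175/4 v_max=25/4 a_max=5/4

a_max = (25/4)/5 = 5/4
d_a = ½·25/4·5 = 125/8; d_c = 25/4·2 = 25/2
d = 2·125/8 + 25/2 = 175/4
t_c = 2 > 0 so v_max = 25/4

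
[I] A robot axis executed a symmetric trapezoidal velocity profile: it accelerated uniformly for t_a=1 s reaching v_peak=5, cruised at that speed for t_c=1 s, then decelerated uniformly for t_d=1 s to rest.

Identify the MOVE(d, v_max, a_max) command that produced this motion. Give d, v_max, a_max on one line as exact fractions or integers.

a_max = 5/1 = 5
d_a = ½·5·1 = 5/2; d_c = 5·1 = 5
d = 2·5/2 + 5 = 10
t_c = 1 > 0 ⇒ limit active, v_max = 5

d=10 v_max=5 a_max=5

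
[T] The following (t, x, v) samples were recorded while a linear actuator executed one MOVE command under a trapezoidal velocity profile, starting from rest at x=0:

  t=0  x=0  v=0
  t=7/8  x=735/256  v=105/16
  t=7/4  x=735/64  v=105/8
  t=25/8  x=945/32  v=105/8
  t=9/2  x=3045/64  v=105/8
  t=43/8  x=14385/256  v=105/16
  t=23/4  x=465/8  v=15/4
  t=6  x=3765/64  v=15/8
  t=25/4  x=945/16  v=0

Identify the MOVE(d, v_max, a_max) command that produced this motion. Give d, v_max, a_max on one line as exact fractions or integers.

d=945/16 v_max=105/8 a_max=15/2

final state: t=25/4, x=945/16, v=0 → d = 945/16
a_max = (105/16−0)/(7/8−0) = 15/2
max v = 105/8 over t∈[7/4,9/2] → v_max = 105/8
check: 105/8·(7/4+11/4) = 945/16 ✓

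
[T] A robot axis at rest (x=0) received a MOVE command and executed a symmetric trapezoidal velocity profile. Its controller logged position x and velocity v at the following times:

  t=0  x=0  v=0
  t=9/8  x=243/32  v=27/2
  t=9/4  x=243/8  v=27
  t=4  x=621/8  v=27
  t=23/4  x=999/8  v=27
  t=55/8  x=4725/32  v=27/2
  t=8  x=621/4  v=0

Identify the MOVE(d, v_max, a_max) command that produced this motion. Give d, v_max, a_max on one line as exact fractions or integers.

d=621/4 v_max=27 a_max=12

final state: t=8, x=621/4, v=0 → d = 621/4
a_max = (27/2−0)/(9/8−0) = 12
max v = 27 over t∈[9/4,23/4] → v_max = 27
check: 27·(9/4+7/2) = 621/4 ✓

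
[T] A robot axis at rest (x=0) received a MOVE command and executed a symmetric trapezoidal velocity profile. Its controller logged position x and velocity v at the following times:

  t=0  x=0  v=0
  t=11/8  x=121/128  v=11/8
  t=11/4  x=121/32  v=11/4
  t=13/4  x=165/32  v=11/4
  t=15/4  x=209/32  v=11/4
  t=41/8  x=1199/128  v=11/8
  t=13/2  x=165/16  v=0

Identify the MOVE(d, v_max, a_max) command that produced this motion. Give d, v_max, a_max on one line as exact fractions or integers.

final state: t=13/2, x=165/16, v=0 → d = 165/16
a_max = (11/8−0)/(11/8−0) = 1
max v = 11/4 over t∈[11/4,15/4] → v_max = 11/4
check: 11/4·(11/4+1) = 165/16 ✓

d=165/16 v_max=11/4 a_max=1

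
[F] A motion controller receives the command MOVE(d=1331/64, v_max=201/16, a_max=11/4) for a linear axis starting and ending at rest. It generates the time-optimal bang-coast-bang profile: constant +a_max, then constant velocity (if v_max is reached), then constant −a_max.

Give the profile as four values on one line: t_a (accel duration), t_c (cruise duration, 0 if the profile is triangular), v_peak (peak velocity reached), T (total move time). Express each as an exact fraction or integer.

v_max²/a_max = (201/16)²/(11/4) = 40401/704
1331/64 < 40401/704 → triangular
v_peak = √(1331/64·11/4) = √(14641/256) = 121/16
t_a = (121/16)/(11/4) = 11/4; t_c = 0
T = 2·11/4 = 11/2

t_a=11/4 t_c=0 v_peak=121/16 T=11/2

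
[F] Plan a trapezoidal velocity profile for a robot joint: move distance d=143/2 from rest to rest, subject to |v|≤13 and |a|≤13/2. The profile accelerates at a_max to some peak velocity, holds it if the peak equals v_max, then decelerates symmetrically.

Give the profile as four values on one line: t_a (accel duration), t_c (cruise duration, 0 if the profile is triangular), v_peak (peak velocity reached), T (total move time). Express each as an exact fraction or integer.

t_a=2 t_c=7/2 v_peak=13 T=15/2

vₘ²/aₘ = 13²/(13/2) = 26
143/2 ≥ 26 ⇒ cruise phase
t_a = 13/(13/2) = 2; v_peak = 13
d_cruise = 143/2 − 26 = 91/2; t_c = (91/2)/13 = 7/2
T = 2·2 + 7/2 = 15/2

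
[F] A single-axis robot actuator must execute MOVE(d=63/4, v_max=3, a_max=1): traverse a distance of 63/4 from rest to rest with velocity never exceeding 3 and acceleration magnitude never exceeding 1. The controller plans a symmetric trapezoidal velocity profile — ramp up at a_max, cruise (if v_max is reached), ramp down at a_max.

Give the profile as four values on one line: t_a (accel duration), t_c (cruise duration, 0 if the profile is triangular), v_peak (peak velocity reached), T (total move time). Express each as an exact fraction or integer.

(v_max)²/a_max = 3²/1 = 9
63/4 ≥ 9 → trapezoidal
t_a = 3/1 = 3; v_peak = 3
d_cruise = 63/4 − 9 = 27/4; t_c = (27/4)/3 = 9/4
T = 2·3 + 9/4 = 33/4

t_a=3 t_c=9/4 v_peak=3 T=33/4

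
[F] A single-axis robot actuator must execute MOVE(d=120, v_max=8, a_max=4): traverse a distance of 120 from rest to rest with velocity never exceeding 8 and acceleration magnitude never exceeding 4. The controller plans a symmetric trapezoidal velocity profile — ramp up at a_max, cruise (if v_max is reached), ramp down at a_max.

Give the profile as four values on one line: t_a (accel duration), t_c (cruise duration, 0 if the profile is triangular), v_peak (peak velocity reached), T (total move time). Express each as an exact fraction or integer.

vₘ²/aₘ = 8²/4 = 16
120 ≥ 16 so v_max reached
t_a = 8/4 = 2; v_peak = 8
d_cruise = 120 − 16 = 104; t_c = 104/8 = 13
T = 2·2 + 13 = 17

t_a=2 t_c=13 v_peak=8 T=17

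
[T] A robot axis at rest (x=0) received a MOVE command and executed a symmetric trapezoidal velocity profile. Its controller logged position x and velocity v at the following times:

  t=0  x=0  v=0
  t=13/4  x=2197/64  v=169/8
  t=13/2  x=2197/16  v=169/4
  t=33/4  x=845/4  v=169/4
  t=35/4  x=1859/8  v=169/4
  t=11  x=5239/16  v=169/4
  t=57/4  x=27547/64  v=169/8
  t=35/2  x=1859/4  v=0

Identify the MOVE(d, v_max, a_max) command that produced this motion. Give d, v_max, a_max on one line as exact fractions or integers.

final state: t=35/2, x=1859/4, v=0 → d = 1859/4
a_max = (169/8−0)/(13/4−0) = 13/2
max v = 169/4 over t∈[13/2,11] → v_max = 169/4
check: 169/4·(13/2+9/2) = 1859/4 ✓

d=1859/4 v_max=169/4 a_max=13/2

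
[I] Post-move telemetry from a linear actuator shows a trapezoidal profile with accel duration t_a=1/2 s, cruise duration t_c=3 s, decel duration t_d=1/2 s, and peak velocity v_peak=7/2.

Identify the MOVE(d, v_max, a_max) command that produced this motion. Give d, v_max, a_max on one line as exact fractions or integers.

d=49/4 v_max=7/2 a_max=7

a_max = (7/2)/(1/2) = 7
d_a = ½·7/2·1/2 = 7/8; d_c = 7/2·3 = 21/2
d = 2·7/8 + 21/2 = 49/4
t_c = 3 > 0 so v_max = 7/2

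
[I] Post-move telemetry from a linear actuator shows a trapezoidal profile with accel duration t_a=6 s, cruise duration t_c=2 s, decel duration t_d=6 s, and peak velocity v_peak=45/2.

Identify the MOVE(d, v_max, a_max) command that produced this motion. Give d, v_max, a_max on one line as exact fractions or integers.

d=180 v_max=45/2 a_max=15/4

a_max = (45/2)/6 = 15/4
d_a = ½·45/2·6 = 135/2; d_c = 45/2·2 = 45
d = 2·135/2 + 45 = 180
t_c = 2 > 0 so v_max = 45/2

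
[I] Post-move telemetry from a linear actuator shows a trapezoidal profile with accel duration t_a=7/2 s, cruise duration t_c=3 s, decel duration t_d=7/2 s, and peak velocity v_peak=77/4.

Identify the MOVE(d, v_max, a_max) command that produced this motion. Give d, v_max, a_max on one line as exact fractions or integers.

a_max = (77/4)/(7/2) = 11/2
d_a = ½·77/4·7/2 = 539/16; d_c = 77/4·3 = 231/4
d = 2·539/16 + 231/4 = 1001/8
t_c = 3 > 0 so v_max = 77/4

d=1001/8 v_max=77/4 a_max=11/2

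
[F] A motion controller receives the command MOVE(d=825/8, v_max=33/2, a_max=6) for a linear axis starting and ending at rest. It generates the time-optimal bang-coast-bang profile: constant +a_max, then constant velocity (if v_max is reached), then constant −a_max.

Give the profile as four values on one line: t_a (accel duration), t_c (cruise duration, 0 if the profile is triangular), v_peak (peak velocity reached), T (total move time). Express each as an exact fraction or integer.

t_a=11/4 t_c=7/2 v_peak=33/2 T=9

(v_max)²/a_max = (33/2)²/6 = 363/8
825/8 ≥ 363/8 ⇒ cruise phase
t_a = (33/2)/6 = 11/4; v_peak = 33/2
d_cruise = 825/8 − 363/8 = 231/4; t_c = (231/4)/(33/2) = 7/2
T = 2·11/4 + 7/2 = 9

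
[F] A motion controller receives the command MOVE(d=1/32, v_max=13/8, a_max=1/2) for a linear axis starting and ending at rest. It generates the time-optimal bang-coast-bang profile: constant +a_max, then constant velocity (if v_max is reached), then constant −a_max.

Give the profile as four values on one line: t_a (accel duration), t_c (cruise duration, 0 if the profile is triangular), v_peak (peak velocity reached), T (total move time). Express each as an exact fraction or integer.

t_a=1/4 t_c=0 v_peak=1/8 T=1/2

vₘ²/aₘ = (13/8)²/(1/2) = 169/32
1/32 < 169/32 → triangular
v_peak = √(1/32·1/2) = √(1/64) = 1/8
t_a = (1/8)/(1/2) = 1/4; t_c = 0
T = 2·1/4 = 1/2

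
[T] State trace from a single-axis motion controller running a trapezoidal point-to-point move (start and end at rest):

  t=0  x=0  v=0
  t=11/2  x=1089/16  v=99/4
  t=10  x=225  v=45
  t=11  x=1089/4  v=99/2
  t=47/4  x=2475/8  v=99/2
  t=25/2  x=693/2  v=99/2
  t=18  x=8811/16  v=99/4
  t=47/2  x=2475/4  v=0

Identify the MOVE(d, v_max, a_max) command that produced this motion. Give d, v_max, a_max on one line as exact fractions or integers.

d=2475/4 v_max=99/2 a_max=9/2

final state: t=47/2, x=2475/4, v=0 → d = 2475/4
a_max = (99/4−0)/(11/2−0) = 9/2
max v = 99/2 over t∈[11,25/2] → v_max = 99/2
check: 99/2·(11+3/2) = 2475/4 ✓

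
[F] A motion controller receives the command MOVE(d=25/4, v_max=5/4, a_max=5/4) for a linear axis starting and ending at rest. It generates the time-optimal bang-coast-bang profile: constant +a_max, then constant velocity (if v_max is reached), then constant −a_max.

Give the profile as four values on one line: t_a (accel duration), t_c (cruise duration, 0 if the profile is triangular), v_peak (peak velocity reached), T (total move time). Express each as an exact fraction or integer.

vₘ²/aₘ = (5/4)²/(5/4) = 5/4
25/4 ≥ 5/4 → trapezoidal
t_a = (5/4)/(5/4) = 1; v_peak = 5/4
d_cruise = 25/4 − 5/4 = 5; t_c = 5/(5/4) = 4
T = 2·1 + 4 = 6

t_a=1 t_c=4 v_peak=5/4 T=6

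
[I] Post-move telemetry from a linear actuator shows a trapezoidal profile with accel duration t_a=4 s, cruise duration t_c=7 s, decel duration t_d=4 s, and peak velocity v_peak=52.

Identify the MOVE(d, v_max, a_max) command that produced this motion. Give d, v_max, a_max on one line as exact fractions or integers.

a_max = 52/4 = 13
d_a = ½·52·4 = 104; d_c = 52·7 = 364
d = 2·104 + 364 = 572
t_c = 7 > 0 → v_max = v_peak = 52

d=572 v_max=52 a_max=13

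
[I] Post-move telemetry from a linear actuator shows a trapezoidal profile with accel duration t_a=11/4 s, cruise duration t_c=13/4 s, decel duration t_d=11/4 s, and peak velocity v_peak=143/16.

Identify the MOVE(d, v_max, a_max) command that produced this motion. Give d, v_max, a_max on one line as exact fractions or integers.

a_max = (143/16)/(11/4) = 13/4
d_a = ½·143/16·11/4 = 1573/128; d_c = 143/16·13/4 = 1859/64
d = 2·1573/128 + 1859/64 = 429/8
t_c = 13/4 > 0 → v_max = v_peak = 143/16

d=429/8 v_max=143/16 a_max=13/4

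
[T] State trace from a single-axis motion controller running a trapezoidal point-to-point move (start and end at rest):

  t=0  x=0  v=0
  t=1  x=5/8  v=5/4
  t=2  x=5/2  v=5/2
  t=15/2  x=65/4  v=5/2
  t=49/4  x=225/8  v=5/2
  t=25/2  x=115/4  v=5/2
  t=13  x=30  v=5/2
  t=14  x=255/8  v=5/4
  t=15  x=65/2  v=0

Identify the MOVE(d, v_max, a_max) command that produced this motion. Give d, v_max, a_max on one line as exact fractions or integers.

d=65/2 v_max=5/2 a_max=5/4

final state: t=15, x=65/2, v=0 → d = 65/2
a_max = (5/4−0)/(1−0) = 5/4
max v = 5/2 over t∈[2,13] → v_max = 5/2
check: 5/2·(2+11) = 65/2 ✓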